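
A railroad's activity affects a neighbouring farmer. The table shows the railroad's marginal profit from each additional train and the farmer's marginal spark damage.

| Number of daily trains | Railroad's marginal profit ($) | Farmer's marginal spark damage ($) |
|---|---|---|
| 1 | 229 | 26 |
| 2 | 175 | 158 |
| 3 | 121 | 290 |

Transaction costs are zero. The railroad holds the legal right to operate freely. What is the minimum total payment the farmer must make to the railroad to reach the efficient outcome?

$121

Left alone the railroad would choose level 3 (marginal profit stays positive).
Efficient level: k* = 2 (marginal profit ≥ marginal spark damage through 2).
The farmer must at least cover the railroad's forgone profit from cutting 3→2: 121 = 121.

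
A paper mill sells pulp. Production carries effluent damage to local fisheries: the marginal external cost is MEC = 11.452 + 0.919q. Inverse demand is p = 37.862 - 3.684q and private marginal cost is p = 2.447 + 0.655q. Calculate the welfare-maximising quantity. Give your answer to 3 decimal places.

q* = 4.557

Social marginal cost = private MC + MEC = 13.899 + 1.574q.
Set SMC = demand: 13.899 + 1.574q = 37.862 - 3.684q → q* = 4.5574.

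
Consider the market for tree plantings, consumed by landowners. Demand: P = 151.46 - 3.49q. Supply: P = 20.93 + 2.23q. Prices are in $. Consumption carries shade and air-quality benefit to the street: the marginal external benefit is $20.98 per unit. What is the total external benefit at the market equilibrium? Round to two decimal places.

$478.76

Market equilibrium (private): 20.93 + 2.23q = 151.46 - 3.49q → q_m = 22.8199.
Total external benefit = MEB × q_m = 20.98 × 22.8199 = 478.7615.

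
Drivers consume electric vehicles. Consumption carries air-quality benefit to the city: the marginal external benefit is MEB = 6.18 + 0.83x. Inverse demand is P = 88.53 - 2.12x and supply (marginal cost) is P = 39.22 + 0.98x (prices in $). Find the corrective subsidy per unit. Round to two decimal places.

Social marginal benefit = demand + MEB = 94.71 - 1.29x.
Set SMB = MC: 94.71 - 1.29x = 39.22 + 0.98x → x* = 24.4449.
The Pigouvian subsidy equals MEB at x*: 6.18 + 0.83×24.4449 = 26.4693.

subsidy = $26.47 per unit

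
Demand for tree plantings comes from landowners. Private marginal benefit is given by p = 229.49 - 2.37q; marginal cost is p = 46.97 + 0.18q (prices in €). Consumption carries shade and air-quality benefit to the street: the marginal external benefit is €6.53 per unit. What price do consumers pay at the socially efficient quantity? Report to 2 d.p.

P = €53.78

Social marginal benefit = demand + MEB = 236.02 - 2.37q.
Set SMB = MC: 236.02 - 2.37q = 46.97 + 0.18q → q* = 74.1373.
Consumer price on the demand curve at q*: 229.49 − 2.37×74.1373 = 53.7846.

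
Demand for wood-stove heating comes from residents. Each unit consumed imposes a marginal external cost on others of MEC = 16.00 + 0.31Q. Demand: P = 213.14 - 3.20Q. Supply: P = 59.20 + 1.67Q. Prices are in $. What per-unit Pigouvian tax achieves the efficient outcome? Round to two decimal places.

tax = $24.26 per unit

Social marginal benefit = demand − MEC = 197.14 - 3.51Q.
Set SMB = MC: 197.14 - 3.51Q = 59.20 + 1.67Q → Q* = 26.6293.
The Pigouvian tax equals MEC at Q*: 16.00 + 0.31×26.6293 = 24.2551.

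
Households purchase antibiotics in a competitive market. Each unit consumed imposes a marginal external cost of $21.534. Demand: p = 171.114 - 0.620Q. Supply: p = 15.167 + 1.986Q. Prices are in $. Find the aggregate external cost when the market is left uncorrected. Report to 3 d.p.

Market equilibrium (private): 15.167 + 1.986Q = 171.114 - 0.620Q → Q_m = 59.8415.
Total external cost = MEC × Q_m = 21.534 × 59.8415 = 1288.6269.

$1288.627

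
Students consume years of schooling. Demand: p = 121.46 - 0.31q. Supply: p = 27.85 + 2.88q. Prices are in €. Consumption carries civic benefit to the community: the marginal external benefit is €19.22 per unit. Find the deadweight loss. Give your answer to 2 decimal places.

DWL = €57.90

Market equilibrium (private): 27.85 + 2.88q = 121.46 - 0.31q → q_m = 29.3448.
Social marginal benefit = demand + MEB = 140.68 - 0.31q.
Set SMB = MC: 140.68 - 0.31q = 27.85 + 2.88q → q* = 35.3699.
The loss is the area between SMB and MC from q* to q_m; with linear curves that's a triangle of height MEB(q_m).
DWL = ½ × 6.0251 × 19.2200 = 57.9012.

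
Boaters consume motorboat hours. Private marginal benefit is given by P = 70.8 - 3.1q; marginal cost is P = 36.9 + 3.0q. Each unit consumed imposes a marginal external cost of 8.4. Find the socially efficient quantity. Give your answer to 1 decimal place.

Social marginal benefit = demand − MEC = 62.4 - 3.1q.
Set SMB = MC: 62.4 - 3.1q = 36.9 + 3.0q → q* = 4.1803.

q* = 4.2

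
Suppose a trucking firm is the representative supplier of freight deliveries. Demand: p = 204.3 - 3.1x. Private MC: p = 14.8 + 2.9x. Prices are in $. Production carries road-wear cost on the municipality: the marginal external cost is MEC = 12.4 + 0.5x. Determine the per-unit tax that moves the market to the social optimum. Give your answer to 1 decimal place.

Social marginal cost = private MC + MEC = 27.2 + 3.4x.
Set SMC = demand: 27.2 + 3.4x = 204.3 - 3.1x → x* = 27.2462.
The Pigouvian tax equals MEC at x*: 12.4 + 0.5×27.2462 = 26.0231.

tax = $26.0 per unit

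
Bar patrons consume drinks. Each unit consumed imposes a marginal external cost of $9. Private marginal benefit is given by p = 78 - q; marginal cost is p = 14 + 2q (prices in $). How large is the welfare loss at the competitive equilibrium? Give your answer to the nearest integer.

DWL = $14

Market equilibrium (private): 14 + 2q = 78 - q → q_m = 21.3333.
Social marginal benefit = demand − MEC = 69 - q.
Set SMB = MC: 69 - q = 14 + 2q → q* = 18.3333.
The loss is the area between SMB and MC from q* to q_m; with linear curves that's a triangle of height MEC(q_m).
DWL = ½ × 3.0000 × 9.0000 = 13.5000.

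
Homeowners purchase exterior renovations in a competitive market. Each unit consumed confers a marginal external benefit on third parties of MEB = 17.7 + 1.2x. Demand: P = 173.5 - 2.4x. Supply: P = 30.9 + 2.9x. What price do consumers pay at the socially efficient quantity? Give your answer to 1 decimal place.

Social marginal benefit = demand + MEB = 191.2 - 1.2x.
Set SMB = MC: 191.2 - 1.2x = 30.9 + 2.9x → x* = 39.0976.
Consumer price on the demand curve at x*: 173.5 − 2.4×39.0976 = 79.6658.

P = 79.7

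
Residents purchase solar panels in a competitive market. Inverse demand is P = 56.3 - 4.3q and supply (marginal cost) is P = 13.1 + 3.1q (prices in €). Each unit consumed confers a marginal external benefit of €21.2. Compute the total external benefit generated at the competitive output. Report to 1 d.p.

Market equilibrium (private): 13.1 + 3.1q = 56.3 - 4.3q → q_m = 5.8378.
Total external benefit = MEB × q_m = 21.2 × 5.8378 = 123.7614.

€123.8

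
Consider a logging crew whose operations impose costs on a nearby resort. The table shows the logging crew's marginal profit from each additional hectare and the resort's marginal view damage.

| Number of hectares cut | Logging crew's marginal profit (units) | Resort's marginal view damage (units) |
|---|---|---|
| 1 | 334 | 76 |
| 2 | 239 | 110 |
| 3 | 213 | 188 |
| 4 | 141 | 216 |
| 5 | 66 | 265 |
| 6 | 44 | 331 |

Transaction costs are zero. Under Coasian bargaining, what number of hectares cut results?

3

Bargaining reaches the level where marginal profit last exceeds marginal view damage.
That holds through level 3 (213 ≥ 188) but not at 4 (141 < 216).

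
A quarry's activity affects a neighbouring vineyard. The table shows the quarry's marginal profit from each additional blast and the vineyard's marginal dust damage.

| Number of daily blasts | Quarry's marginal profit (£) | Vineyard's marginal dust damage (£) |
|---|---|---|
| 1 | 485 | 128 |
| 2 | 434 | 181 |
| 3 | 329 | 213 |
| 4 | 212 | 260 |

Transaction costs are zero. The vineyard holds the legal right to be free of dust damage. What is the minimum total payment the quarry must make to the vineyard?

£522

Efficient level: marginal profit ≥ marginal dust damage through level 3, so k* = 3.
With the vineyard holding the right, the quarry must at least compensate total damage at k*: 128 + 181 + 213 = 522.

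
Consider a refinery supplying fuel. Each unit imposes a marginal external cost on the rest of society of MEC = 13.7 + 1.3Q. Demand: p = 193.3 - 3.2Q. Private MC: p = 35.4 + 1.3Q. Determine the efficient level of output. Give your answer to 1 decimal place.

Social marginal cost = private MC + MEC = 49.1 + 2.6Q.
Set SMC = demand: 49.1 + 2.6Q = 193.3 - 3.2Q → Q* = 24.8621.

Q* = 24.9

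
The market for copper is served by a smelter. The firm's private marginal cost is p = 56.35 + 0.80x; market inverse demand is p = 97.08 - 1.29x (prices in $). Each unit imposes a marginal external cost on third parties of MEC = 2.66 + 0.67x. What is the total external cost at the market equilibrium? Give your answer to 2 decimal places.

$179.07

Market equilibrium (private): 56.35 + 0.80x = 97.08 - 1.29x → x_m = 19.4880.
Total external cost = ∫₀^{x_m} (2.66 + 0.67x) dx = 2.66×19.4880 + ½×0.67×19.4880² = 179.0651.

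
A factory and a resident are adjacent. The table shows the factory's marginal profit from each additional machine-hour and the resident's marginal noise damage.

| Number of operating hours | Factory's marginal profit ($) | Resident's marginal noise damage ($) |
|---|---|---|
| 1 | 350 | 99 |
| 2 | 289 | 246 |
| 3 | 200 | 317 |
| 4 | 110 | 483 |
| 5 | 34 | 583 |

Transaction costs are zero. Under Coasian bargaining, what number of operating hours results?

2

Bargaining reaches the level where marginal profit last exceeds marginal noise damage.
That holds through level 2 (289 ≥ 246) but not at 3 (200 < 317).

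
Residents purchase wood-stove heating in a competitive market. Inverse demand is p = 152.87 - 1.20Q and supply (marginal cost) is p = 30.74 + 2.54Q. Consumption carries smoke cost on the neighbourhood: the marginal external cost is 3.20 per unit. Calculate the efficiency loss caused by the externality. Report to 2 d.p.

DWL = 1.37

Market equilibrium (private): 30.74 + 2.54Q = 152.87 - 1.20Q → Q_m = 32.6551.
Social marginal benefit = demand − MEC = 149.67 - 1.20Q.
Set SMB = MC: 149.67 - 1.20Q = 30.74 + 2.54Q → Q* = 31.7995.
The welfare-loss triangle has base |Q_m − Q*| and height MEC(Q_m) (the vertical gap between SMB and MC is zero at Q* and MEC at Q_m).
DWL = ½ × 0.8556 × 3.2000 = 1.3690.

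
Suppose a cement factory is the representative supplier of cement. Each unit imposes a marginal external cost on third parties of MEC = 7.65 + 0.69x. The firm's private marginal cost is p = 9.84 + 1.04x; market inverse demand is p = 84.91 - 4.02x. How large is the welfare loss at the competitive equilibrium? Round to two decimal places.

Market equilibrium (private): 9.84 + 1.04x = 84.91 - 4.02x → x_m = 14.8360.
Social marginal cost = private MC + MEC = 17.49 + 1.73x.
Set SMC = demand: 17.49 + 1.73x = 84.91 - 4.02x → x* = 11.7252.
The loss is the area between SMC and demand from x* to x_m; with linear curves that's a triangle of height MEC(x_m).
DWL = ½ × 3.1108 × 17.8868 = 27.8211.

DWL = 27.82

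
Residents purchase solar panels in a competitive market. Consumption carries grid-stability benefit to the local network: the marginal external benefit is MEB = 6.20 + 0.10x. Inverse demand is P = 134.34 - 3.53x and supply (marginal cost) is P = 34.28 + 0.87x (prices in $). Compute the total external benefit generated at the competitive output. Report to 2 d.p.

Market equilibrium (private): 34.28 + 0.87x = 134.34 - 3.53x → x_m = 22.7409.
Total external benefit = ∫₀^{x_m} (6.20 + 0.10x) dx = 6.20×22.7409 + ½×0.10×22.7409² = 166.8510.

$166.85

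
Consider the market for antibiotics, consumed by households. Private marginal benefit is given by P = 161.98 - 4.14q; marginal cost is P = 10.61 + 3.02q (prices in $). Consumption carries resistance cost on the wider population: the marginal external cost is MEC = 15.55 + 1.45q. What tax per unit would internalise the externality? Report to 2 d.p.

tax = $38.42 per unit

Social marginal benefit = demand − MEC = 146.43 - 5.59q.
Set SMB = MC: 146.43 - 5.59q = 10.61 + 3.02q → q* = 15.7747.
The Pigouvian tax equals MEC at q*: 15.55 + 1.45×15.7747 = 38.4233.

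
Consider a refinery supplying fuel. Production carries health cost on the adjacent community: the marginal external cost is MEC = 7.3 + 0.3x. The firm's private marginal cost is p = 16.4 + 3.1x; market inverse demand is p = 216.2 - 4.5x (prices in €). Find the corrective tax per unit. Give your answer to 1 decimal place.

Social marginal cost = private MC + MEC = 23.7 + 3.4x.
Set SMC = demand: 23.7 + 3.4x = 216.2 - 4.5x → x* = 24.3671.
The Pigouvian tax equals MEC at x*: 7.3 + 0.3×24.3671 = 14.6101.

tax = €14.6 per unit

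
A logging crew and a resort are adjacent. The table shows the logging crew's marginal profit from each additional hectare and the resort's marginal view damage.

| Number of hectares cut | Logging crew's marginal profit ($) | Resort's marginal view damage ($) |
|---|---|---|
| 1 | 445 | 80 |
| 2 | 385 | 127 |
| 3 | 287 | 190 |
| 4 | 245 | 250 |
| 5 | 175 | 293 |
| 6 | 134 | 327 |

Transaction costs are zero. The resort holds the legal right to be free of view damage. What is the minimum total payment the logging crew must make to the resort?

$397

Efficient level: marginal profit ≥ marginal view damage through level 3, so k* = 3.
With the resort holding the right, the logging crew must at least compensate total damage at k*: 80 + 127 + 190 = 397.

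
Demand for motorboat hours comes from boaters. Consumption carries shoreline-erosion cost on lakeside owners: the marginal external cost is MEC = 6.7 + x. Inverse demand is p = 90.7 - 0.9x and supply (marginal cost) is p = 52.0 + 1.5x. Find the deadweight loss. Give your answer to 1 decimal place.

DWL = 76.6

Market equilibrium (private): 52.0 + 1.5x = 90.7 - 0.9x → x_m = 16.1250.
Social marginal benefit = demand − MEC = 84.0 - 1.9x.
Set SMB = MC: 84.0 - 1.9x = 52.0 + 1.5x → x* = 9.4118.
The loss is the area between SMB and MC from x* to x_m; with linear curves that's a triangle of height MEC(x_m).
DWL = ½ × 6.7132 × 22.8250 = 76.6144.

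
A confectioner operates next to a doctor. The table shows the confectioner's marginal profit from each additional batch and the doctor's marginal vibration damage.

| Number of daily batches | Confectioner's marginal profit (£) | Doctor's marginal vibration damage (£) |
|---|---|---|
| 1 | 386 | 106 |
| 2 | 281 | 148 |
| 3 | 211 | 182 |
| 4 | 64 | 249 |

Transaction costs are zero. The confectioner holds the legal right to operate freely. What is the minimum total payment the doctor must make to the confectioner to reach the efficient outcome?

£64

Left alone the confectioner would choose level 4 (marginal profit stays positive).
Efficient level: k* = 3 (marginal profit ≥ marginal vibration damage through 3).
The doctor must at least cover the confectioner's forgone profit from cutting 4→3: 64 = 64.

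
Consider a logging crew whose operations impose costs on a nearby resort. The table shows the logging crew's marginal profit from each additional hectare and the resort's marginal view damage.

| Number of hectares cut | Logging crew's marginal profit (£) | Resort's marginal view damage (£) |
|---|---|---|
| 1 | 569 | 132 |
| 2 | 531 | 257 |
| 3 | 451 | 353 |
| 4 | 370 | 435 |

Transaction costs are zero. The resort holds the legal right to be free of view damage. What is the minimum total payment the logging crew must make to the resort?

£742

Efficient level: marginal profit ≥ marginal view damage through level 3, so k* = 3.
With the resort holding the right, the logging crew must at least compensate total damage at k*: 132 + 257 + 353 = 742.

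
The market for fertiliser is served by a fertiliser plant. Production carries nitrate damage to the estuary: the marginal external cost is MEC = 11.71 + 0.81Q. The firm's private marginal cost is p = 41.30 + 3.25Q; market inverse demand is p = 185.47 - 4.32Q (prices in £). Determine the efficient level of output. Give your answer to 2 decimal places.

Q* = 15.81

Social marginal cost = private MC + MEC = 53.01 + 4.06Q.
Set SMC = demand: 53.01 + 4.06Q = 185.47 - 4.32Q → Q* = 15.8067.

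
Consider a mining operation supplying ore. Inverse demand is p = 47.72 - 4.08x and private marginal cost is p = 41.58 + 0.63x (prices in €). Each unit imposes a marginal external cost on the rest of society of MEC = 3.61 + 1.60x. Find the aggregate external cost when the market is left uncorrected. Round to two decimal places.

Market equilibrium (private): 41.58 + 0.63x = 47.72 - 4.08x → x_m = 1.3036.
Total external cost = ∫₀^{x_m} (3.61 + 1.60x) dx = 3.61×1.3036 + ½×1.60×1.3036² = 6.0655.

€6.07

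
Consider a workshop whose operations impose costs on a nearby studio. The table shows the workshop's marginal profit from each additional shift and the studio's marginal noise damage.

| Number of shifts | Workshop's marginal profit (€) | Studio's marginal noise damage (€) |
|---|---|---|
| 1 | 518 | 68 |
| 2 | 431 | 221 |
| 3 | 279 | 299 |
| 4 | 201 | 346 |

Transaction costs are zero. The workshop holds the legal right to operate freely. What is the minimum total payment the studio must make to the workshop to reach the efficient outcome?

Left alone the workshop would choose level 4 (marginal profit stays positive).
Efficient level: k* = 2 (marginal profit ≥ marginal noise damage through 2).
The studio must at least cover the workshop's forgone profit from cutting 4→2: 279 + 201 = 480.

€480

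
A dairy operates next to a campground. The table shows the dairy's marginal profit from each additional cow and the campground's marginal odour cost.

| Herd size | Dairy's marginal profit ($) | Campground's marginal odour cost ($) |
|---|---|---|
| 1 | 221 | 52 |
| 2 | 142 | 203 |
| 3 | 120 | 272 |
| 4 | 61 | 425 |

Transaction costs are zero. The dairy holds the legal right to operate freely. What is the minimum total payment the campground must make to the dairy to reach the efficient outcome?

Left alone the dairy would choose level 4 (marginal profit stays positive).
Efficient level: k* = 1 (marginal profit ≥ marginal odour cost through 1).
The campground must at least cover the dairy's forgone profit from cutting 4→1: 142 + 120 + 61 = 323.

$323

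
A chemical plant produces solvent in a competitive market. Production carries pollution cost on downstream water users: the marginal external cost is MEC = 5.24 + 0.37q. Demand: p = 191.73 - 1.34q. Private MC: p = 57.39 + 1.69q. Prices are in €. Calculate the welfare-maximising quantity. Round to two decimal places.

Social marginal cost = private MC + MEC = 62.63 + 2.06q.
Set SMC = demand: 62.63 + 2.06q = 191.73 - 1.34q → q* = 37.9706.

q* = 37.97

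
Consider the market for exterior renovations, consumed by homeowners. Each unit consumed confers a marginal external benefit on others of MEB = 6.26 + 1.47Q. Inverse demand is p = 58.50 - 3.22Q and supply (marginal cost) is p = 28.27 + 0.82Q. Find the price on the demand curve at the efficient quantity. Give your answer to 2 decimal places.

Social marginal benefit = demand + MEB = 64.76 - 1.75Q.
Set SMB = MC: 64.76 - 1.75Q = 28.27 + 0.82Q → Q* = 14.1984.
Consumer price on the demand curve at Q*: 58.50 − 3.22×14.1984 = 12.7812.

P = 12.78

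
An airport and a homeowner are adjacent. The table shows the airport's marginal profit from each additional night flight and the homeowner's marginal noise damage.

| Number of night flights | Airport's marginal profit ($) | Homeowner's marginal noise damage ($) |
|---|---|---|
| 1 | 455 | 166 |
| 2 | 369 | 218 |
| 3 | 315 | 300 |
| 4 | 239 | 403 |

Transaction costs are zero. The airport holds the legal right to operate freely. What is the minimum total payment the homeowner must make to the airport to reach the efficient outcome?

Left alone the airport would choose level 4 (marginal profit stays positive).
Efficient level: k* = 3 (marginal profit ≥ marginal noise damage through 3).
The homeowner must at least cover the airport's forgone profit from cutting 4→3: 239 = 239.

$239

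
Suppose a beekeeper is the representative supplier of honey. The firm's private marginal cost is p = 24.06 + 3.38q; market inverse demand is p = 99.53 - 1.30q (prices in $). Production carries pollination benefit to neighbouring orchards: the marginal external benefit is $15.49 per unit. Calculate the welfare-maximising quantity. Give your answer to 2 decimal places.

q* = 19.44

Social marginal cost = private MC − MEB = 8.57 + 3.38q.
Set SMC = demand: 8.57 + 3.38q = 99.53 - 1.30q → q* = 19.4359.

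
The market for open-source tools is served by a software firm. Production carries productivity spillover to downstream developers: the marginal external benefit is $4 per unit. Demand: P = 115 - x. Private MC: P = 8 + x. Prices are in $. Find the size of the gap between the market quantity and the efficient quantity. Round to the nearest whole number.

Market equilibrium (private): 8 + x = 115 - x → x_m = 53.5000.
Social marginal cost = private MC − MEB = 4 + x.
Set SMC = demand: 4 + x = 115 - x → x* = 55.5000.
Gap = |53.5000 − 55.5000| = 2.0000.

2 units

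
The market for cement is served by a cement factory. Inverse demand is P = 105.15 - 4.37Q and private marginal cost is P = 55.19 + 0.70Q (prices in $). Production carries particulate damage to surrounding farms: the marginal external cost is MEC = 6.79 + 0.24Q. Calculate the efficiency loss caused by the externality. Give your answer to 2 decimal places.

Market equilibrium (private): 55.19 + 0.70Q = 105.15 - 4.37Q → Q_m = 9.8540.
Social marginal cost = private MC + MEC = 61.98 + 0.94Q.
Set SMC = demand: 61.98 + 0.94Q = 105.15 - 4.37Q → Q* = 8.1299.
The welfare-loss triangle has base |Q_m − Q*| and height MEC(Q_m) (the vertical gap between SMC and demand is zero at Q* and MEC at Q_m).
DWL = ½ × 1.7241 × 9.1550 = 7.8921.

DWL = $7.89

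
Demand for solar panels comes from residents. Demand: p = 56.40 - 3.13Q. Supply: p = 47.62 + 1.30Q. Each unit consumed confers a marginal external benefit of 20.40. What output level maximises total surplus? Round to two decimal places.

Social marginal benefit = demand + MEB = 76.80 - 3.13Q.
Set SMB = MC: 76.80 - 3.13Q = 47.62 + 1.30Q → Q* = 6.5869.

Q* = 6.59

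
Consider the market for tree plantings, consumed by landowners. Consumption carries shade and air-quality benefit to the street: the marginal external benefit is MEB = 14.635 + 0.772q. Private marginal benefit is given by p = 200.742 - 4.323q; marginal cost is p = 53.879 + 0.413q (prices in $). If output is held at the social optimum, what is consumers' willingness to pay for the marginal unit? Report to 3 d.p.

Social marginal benefit = demand + MEB = 215.377 - 3.551q.
Set SMB = MC: 215.377 - 3.551q = 53.879 + 0.413q → q* = 40.7412.
Consumer price on the demand curve at q*: 200.742 − 4.323×40.7412 = 24.6178.

P = $24.618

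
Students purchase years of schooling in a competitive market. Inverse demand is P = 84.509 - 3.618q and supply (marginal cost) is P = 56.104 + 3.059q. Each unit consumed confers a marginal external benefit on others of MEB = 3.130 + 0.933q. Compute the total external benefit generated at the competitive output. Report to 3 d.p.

21.758

Market equilibrium (private): 56.104 + 3.059q = 84.509 - 3.618q → q_m = 4.2542.
Total external benefit = ∫₀^{q_m} (3.130 + 0.933q) dq = 3.130×4.2542 + ½×0.933×4.2542² = 21.7585.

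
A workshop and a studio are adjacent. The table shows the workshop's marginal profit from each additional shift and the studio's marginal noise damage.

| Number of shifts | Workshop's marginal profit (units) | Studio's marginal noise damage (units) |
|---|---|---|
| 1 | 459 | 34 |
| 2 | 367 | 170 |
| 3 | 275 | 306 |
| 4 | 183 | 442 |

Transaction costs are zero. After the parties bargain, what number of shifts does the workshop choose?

2

Bargaining reaches the level where marginal profit last exceeds marginal noise damage.
That holds through level 2 (367 ≥ 170) but not at 3 (275 < 306).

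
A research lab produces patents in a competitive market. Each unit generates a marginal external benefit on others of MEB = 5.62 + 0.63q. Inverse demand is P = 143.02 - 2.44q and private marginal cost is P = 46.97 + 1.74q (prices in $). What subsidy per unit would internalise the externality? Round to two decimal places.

subsidy = $23.66 per unit

Social marginal cost = private MC − MEB = 41.35 + 1.11q.
Set SMC = demand: 41.35 + 1.11q = 143.02 - 2.44q → q* = 28.6394.
The Pigouvian subsidy equals MEB at q*: 5.62 + 0.63×28.6394 = 23.6628.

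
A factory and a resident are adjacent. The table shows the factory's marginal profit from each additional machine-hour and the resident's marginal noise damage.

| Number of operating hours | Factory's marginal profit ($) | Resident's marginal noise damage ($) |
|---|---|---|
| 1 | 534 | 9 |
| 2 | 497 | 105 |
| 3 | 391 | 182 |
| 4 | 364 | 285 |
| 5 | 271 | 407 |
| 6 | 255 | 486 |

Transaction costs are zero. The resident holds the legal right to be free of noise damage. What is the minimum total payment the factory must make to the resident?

$581

Efficient level: marginal profit ≥ marginal noise damage through level 4, so k* = 4.
With the resident holding the right, the factory must at least compensate total damage at k*: 9 + 105 + 182 + 285 = 581.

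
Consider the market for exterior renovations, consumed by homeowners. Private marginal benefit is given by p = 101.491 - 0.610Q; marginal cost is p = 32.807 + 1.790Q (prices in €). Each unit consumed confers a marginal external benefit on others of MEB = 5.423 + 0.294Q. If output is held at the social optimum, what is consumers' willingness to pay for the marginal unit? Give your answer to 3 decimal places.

Social marginal benefit = demand + MEB = 106.914 - 0.316Q.
Set SMB = MC: 106.914 - 0.316Q = 32.807 + 1.790Q → Q* = 35.1885.
Consumer price on the demand curve at Q*: 101.491 − 0.610×35.1885 = 80.0260.

P = €80.026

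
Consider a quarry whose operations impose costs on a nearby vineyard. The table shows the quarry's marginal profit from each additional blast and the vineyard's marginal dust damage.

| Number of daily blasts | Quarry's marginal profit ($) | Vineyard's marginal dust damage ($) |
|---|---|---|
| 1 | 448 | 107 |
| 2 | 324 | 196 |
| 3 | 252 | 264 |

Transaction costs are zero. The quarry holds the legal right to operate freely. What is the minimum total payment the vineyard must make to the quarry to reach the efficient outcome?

Left alone the quarry would choose level 3 (marginal profit stays positive).
Efficient level: k* = 2 (marginal profit ≥ marginal dust damage through 2).
The vineyard must at least cover the quarry's forgone profit from cutting 3→2: 252 = 252.

$252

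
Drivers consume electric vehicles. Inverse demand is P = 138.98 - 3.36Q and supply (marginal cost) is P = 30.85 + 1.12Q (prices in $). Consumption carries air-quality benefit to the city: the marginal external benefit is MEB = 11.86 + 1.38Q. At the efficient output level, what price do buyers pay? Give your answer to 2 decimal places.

Social marginal benefit = demand + MEB = 150.84 - 1.98Q.
Set SMB = MC: 150.84 - 1.98Q = 30.85 + 1.12Q → Q* = 38.7065.
Consumer price on the demand curve at Q*: 138.98 − 3.36×38.7065 = 8.9262.

P = $8.93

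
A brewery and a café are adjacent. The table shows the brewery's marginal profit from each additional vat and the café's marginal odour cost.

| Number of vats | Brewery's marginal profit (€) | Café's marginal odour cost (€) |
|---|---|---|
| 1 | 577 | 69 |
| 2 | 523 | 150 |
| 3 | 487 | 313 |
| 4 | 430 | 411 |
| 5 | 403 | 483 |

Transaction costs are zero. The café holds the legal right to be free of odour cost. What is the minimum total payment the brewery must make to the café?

€943

Efficient level: marginal profit ≥ marginal odour cost through level 4, so k* = 4.
With the café holding the right, the brewery must at least compensate total damage at k*: 69 + 150 + 313 + 411 = 943.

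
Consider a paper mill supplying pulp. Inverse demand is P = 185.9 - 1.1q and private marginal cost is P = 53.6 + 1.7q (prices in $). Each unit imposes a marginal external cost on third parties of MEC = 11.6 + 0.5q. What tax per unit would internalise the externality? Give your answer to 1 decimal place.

Social marginal cost = private MC + MEC = 65.2 + 2.2q.
Set SMC = demand: 65.2 + 2.2q = 185.9 - 1.1q → q* = 36.5758.
The Pigouvian tax equals MEC at q*: 11.6 + 0.5×36.5758 = 29.8879.

tax = $29.9 per unit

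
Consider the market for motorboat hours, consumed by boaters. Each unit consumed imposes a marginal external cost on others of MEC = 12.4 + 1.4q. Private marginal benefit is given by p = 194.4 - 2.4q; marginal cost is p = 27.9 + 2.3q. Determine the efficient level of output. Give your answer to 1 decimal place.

Social marginal benefit = demand − MEC = 182.0 - 3.8q.
Set SMB = MC: 182.0 - 3.8q = 27.9 + 2.3q → q* = 25.2623.

q* = 25.3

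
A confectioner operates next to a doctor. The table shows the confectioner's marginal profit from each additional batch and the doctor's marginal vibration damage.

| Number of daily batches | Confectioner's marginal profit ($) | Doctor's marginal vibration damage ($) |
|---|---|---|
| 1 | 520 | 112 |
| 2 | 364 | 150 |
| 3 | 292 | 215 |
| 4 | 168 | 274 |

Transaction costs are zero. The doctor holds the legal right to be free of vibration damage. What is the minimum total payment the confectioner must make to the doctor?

Efficient level: marginal profit ≥ marginal vibration damage through level 3, so k* = 3.
With the doctor holding the right, the confectioner must at least compensate total damage at k*: 112 + 150 + 215 = 477.

$477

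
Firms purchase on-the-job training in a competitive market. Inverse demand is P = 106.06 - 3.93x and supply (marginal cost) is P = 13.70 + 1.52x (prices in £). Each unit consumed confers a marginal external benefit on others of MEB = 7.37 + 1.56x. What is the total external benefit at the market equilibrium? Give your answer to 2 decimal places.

Market equilibrium (private): 13.70 + 1.52x = 106.06 - 3.93x → x_m = 16.9468.
Total external benefit = ∫₀^{x_m} (7.37 + 1.56x) dx = 7.37×16.9468 + ½×1.56×16.9468² = 348.9093.

£348.91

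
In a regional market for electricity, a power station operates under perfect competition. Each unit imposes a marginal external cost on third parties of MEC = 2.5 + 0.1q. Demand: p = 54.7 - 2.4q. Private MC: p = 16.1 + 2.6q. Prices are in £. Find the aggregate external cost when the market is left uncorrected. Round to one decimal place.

£22.3

Market equilibrium (private): 16.1 + 2.6q = 54.7 - 2.4q → q_m = 7.7200.
Total external cost = ∫₀^{q_m} (2.5 + 0.1q) dq = 2.5×7.7200 + ½×0.1×7.7200² = 22.2799.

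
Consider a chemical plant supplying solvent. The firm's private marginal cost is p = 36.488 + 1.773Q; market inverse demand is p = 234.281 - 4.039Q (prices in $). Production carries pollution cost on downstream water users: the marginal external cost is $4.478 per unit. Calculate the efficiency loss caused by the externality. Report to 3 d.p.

DWL = $1.725

Market equilibrium (private): 36.488 + 1.773Q = 234.281 - 4.039Q → Q_m = 34.0318.
Social marginal cost = private MC + MEC = 40.966 + 1.773Q.
Set SMC = demand: 40.966 + 1.773Q = 234.281 - 4.039Q → Q* = 33.2614.
The welfare-loss triangle has base |Q_m − Q*| and height MEC(Q_m) (the vertical gap between SMC and demand is zero at Q* and MEC at Q_m).
DWL = ½ × 0.7704 × 4.4780 = 1.7249.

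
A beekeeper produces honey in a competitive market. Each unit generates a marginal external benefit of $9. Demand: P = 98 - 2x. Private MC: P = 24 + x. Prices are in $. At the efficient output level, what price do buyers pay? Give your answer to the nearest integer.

Social marginal cost = private MC − MEB = 15 + x.
Set SMC = demand: 15 + x = 98 - 2x → x* = 27.6667.
Consumer price on the demand curve at x*: 98 − 2×27.6667 = 42.6666.

P = $43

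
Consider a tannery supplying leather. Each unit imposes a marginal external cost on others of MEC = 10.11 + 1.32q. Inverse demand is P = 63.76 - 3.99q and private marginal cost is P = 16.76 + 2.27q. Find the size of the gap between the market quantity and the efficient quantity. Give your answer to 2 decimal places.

2.64 units

Market equilibrium (private): 16.76 + 2.27q = 63.76 - 3.99q → q_m = 7.5080.
Social marginal cost = private MC + MEC = 26.87 + 3.59q.
Set SMC = demand: 26.87 + 3.59q = 63.76 - 3.99q → q* = 4.8668.
Gap = |7.5080 − 4.8668| = 2.6412.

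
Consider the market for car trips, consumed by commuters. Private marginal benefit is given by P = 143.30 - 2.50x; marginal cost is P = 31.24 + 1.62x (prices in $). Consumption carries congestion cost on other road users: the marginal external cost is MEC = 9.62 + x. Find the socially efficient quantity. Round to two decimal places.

Social marginal benefit = demand − MEC = 133.68 - 3.50x.
Set SMB = MC: 133.68 - 3.50x = 31.24 + 1.62x → x* = 20.0078.

x* = 20.01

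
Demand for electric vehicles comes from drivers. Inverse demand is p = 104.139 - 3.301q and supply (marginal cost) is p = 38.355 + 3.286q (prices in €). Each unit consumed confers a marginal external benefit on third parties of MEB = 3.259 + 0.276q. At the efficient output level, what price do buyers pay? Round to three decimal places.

Social marginal benefit = demand + MEB = 107.398 - 3.025q.
Set SMB = MC: 107.398 - 3.025q = 38.355 + 3.286q → q* = 10.9401.
Consumer price on the demand curve at q*: 104.139 − 3.301×10.9401 = 68.0257.

P = €68.026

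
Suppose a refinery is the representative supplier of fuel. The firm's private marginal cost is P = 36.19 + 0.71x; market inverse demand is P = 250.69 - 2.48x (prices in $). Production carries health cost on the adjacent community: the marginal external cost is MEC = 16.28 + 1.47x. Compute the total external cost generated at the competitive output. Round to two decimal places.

$4417.92

Market equilibrium (private): 36.19 + 0.71x = 250.69 - 2.48x → x_m = 67.2414.
Total external cost = ∫₀^{x_m} (16.28 + 1.47x) dx = 16.28×67.2414 + ½×1.47×67.2414² = 4417.9233.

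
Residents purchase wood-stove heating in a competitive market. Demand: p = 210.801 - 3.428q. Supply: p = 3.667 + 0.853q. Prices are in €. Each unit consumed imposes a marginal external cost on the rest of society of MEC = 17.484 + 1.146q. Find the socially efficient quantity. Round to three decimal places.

Social marginal benefit = demand − MEC = 193.317 - 4.574q.
Set SMB = MC: 193.317 - 4.574q = 3.667 + 0.853q → q* = 34.9456.

q* = 34.946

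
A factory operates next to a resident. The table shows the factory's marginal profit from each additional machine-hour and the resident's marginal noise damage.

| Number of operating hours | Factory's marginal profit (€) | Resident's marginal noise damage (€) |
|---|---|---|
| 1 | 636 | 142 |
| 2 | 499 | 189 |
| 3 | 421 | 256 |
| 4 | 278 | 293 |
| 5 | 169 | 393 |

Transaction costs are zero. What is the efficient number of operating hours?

3

Bargaining reaches the level where marginal profit last exceeds marginal noise damage.
That holds through level 3 (421 ≥ 256) but not at 4 (278 < 293).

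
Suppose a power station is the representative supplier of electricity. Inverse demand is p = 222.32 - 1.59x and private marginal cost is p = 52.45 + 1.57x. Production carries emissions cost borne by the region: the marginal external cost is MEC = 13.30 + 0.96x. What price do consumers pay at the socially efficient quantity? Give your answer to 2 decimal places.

P = 161.90

Social marginal cost = private MC + MEC = 65.75 + 2.53x.
Set SMC = demand: 65.75 + 2.53x = 222.32 - 1.59x → x* = 38.0024.
Consumer price on the demand curve at x*: 222.32 − 1.59×38.0024 = 161.8962.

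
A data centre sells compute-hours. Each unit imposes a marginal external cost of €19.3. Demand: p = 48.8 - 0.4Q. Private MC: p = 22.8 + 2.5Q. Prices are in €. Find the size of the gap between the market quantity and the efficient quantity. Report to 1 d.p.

6.7 units

Market equilibrium (private): 22.8 + 2.5Q = 48.8 - 0.4Q → Q_m = 8.9655.
Social marginal cost = private MC + MEC = 42.1 + 2.5Q.
Set SMC = demand: 42.1 + 2.5Q = 48.8 - 0.4Q → Q* = 2.3103.
Gap = |8.9655 − 2.3103| = 6.6552.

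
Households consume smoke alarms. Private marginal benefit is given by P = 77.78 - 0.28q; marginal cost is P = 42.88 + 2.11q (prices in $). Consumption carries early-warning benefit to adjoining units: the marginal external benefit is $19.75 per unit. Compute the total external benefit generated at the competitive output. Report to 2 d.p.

Market equilibrium (private): 42.88 + 2.11q = 77.78 - 0.28q → q_m = 14.6025.
Total external benefit = MEB × q_m = 19.75 × 14.6025 = 288.3994.

$288.40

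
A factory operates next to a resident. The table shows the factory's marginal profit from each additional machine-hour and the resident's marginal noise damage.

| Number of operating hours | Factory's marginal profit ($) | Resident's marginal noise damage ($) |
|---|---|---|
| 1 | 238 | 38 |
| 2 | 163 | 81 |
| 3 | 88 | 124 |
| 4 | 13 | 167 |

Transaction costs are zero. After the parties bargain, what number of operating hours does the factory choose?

2

Bargaining reaches the level where marginal profit last exceeds marginal noise damage.
That holds through level 2 (163 ≥ 81) but not at 3 (88 < 124).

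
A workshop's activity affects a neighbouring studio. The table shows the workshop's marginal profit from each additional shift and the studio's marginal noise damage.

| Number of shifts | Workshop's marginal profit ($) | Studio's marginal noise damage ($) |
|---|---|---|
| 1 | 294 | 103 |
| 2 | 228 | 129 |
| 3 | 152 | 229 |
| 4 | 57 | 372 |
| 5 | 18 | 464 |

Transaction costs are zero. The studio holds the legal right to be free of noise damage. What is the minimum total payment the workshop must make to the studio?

Efficient level: marginal profit ≥ marginal noise damage through level 2, so k* = 2.
With the studio holding the right, the workshop must at least compensate total damage at k*: 103 + 129 = 232.

$232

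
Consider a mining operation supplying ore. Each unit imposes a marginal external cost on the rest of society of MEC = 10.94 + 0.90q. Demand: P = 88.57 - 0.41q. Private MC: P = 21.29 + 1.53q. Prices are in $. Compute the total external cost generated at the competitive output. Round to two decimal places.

Market equilibrium (private): 21.29 + 1.53q = 88.57 - 0.41q → q_m = 34.6804.
Total external cost = ∫₀^{q_m} (10.94 + 0.90q) dq = 10.94×34.6804 + ½×0.90×34.6804² = 920.6321.

$920.63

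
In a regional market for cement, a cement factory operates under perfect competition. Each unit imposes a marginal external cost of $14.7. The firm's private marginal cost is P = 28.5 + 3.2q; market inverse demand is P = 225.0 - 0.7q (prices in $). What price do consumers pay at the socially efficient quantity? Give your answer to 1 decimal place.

Social marginal cost = private MC + MEC = 43.2 + 3.2q.
Set SMC = demand: 43.2 + 3.2q = 225.0 - 0.7q → q* = 46.6154.
Consumer price on the demand curve at q*: 225.0 − 0.7×46.6154 = 192.3692.

P = $192.4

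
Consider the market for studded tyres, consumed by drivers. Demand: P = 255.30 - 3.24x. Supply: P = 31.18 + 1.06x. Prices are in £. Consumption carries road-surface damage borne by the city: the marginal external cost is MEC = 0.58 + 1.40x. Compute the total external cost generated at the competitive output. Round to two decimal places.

Market equilibrium (private): 31.18 + 1.06x = 255.30 - 3.24x → x_m = 52.1209.
Total external cost = ∫₀^{x_m} (0.58 + 1.40x) dx = 0.58×52.1209 + ½×1.40×52.1209² = 1931.8419.

£1931.84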